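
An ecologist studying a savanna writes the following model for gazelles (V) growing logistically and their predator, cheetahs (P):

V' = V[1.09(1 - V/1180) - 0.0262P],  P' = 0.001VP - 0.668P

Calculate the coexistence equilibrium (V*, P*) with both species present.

From dP/dt = 0 with P > 0: 0.001V* = 0.668, so V* = 668.
Substitute into dV/dt = 0: 1.09(1 - 668/1180) = 0.0262P*.
The bracket is 0.434, giving P* = 0.473/0.0262 = 18.1.

V* ≈ 668, P* ≈ 18.1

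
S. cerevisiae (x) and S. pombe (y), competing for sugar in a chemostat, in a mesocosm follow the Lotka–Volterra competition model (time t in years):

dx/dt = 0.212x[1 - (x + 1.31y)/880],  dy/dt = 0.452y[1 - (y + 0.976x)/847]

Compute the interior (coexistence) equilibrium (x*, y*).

x* ≈ 824, y* ≈ 42.6

Setting both brackets to zero gives the nullclines x + 1.31y = 880 and 0.976x + y = 847.
Substituting y = 847 - 0.976x into the first: x(1 - 1.31·0.976) = 880 - 1.31·847.
So x* = -230/-0.279 = 824, and then y* = 847 - 0.976·824 = 42.6.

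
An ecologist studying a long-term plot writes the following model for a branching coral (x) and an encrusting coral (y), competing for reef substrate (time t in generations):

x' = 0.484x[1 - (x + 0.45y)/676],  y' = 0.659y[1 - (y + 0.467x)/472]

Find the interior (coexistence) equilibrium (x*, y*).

Setting both brackets to zero gives the nullclines x + 0.45y = 676 and 0.467x + y = 472.
Substituting y = 472 - 0.467x into the first: x(1 - 0.45·0.467) = 676 - 0.45·472.
So x* = 464/0.79 = 587, and then y* = 472 - 0.467·587 = 198.

x* ≈ 587, y* ≈ 198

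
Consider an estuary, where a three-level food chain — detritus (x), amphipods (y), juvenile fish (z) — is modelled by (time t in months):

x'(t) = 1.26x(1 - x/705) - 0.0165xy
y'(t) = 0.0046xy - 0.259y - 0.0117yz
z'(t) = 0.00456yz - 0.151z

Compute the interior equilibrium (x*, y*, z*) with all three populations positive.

From dz/dt = 0: 0.00456y* = 0.151, so y* = 33.1.
From dx/dt = 0: 1.26(1 - x*/705) = 0.0165·33.1, giving x* = 705·(1 - 0.434) = 399.
From dy/dt = 0: 0.0046·399 - 0.259 = 0.0117z*, so z* = 1.58/0.0117 = 135.

x* ≈ 399, y* ≈ 33.1, z* ≈ 135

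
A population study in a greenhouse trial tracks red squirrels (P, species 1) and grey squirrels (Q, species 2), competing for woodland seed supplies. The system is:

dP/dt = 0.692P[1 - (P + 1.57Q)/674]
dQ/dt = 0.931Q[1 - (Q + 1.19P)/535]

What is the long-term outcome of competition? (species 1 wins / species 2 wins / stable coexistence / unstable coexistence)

Compare the nullcline intercepts: K1/α12 = 674/1.57 = 429 < K2 = 535; K2/α21 = 535/1.19 = 450 < K1 = 674.
Since both are reversed, neither can invade when rare; the interior point is a saddle.

unstable coexistence (outcome depends on initial conditions)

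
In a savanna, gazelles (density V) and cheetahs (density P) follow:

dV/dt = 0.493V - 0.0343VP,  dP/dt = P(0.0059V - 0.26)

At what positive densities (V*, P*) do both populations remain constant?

V* ≈ 44.1, P* ≈ 14.4

Set dP/dt = 0 with P > 0: 0.0059V - 0.26 = 0, so V* = 0.26/0.0059 = 44.1.
Set dV/dt = 0 with V > 0: 0.493 - 0.0343P = 0, so P* = 0.493/0.0343 = 14.4.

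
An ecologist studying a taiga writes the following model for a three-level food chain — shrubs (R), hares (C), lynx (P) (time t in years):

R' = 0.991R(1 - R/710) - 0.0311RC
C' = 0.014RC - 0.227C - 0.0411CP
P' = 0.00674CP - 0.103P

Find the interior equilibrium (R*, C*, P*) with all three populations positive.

R* ≈ 369, C* ≈ 15.3, P* ≈ 120

From dP/dt = 0: 0.00674C* = 0.103, so C* = 15.3.
From dR/dt = 0: 0.991(1 - R*/710) = 0.0311·15.3, giving R* = 710·(1 - 0.48) = 369.
From dC/dt = 0: 0.014·369 - 0.227 = 0.0411P*, so P* = 4.95/0.0411 = 120.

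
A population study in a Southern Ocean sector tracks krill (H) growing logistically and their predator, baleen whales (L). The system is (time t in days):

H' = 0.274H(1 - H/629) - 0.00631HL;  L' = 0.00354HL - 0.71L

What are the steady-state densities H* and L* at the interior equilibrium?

H* ≈ 201, L* ≈ 29.6

From dL/dt = 0 with L > 0: 0.00354H* = 0.71, so H* = 201.
Substitute into dH/dt = 0: 0.274(1 - 201/629) = 0.00631L*.
The bracket is 0.681, giving L* = 0.187/0.00631 = 29.6.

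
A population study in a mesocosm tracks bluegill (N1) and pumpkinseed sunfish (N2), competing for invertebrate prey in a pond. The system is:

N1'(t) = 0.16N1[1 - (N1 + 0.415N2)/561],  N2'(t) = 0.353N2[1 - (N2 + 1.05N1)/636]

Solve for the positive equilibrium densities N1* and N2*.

N1* ≈ 526, N2* ≈ 83.2

Setting both brackets to zero gives the nullclines N1 + 0.415N2 = 561 and 1.05N1 + N2 = 636.
Substituting N2 = 636 - 1.05N1 into the first: N1(1 - 0.415·1.05) = 561 - 0.415·636.
So N1* = 297/0.564 = 526, and then N2* = 636 - 1.05·526 = 83.2.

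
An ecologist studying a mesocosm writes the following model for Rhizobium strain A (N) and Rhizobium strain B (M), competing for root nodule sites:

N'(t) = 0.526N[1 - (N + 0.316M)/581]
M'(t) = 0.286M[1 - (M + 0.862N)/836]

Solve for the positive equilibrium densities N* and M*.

N* ≈ 435, M* ≈ 461

Setting both brackets to zero gives the nullclines N + 0.316M = 581 and 0.862N + M = 836.
Substituting M = 836 - 0.862N into the first: N(1 - 0.316·0.862) = 581 - 0.316·836.
So N* = 317/0.728 = 435, and then M* = 836 - 0.862·435 = 461.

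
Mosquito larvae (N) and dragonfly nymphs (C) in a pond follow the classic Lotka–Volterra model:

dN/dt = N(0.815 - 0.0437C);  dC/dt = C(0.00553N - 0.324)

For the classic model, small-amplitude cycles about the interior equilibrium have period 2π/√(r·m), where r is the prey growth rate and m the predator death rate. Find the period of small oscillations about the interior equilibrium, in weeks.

T ≈ 12.2 weeks

Here r = 0.815 and m = 0.324, so r·m = 0.264.
ω = √0.264 = 0.514 per week, hence T = 2π/ω ≈ 12.2 weeks.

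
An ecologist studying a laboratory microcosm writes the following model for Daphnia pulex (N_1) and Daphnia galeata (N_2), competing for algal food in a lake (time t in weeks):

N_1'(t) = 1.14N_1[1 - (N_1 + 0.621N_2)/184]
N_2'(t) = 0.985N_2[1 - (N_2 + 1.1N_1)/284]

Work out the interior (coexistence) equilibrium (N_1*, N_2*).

N_1* ≈ 24.1, N_2* ≈ 257

Setting both brackets to zero gives the nullclines N_1 + 0.621N_2 = 184 and 1.1N_1 + N_2 = 284.
Substituting N_2 = 284 - 1.1N_1 into the first: N_1(1 - 0.621·1.1) = 184 - 0.621·284.
So N_1* = 7.64/0.317 = 24.1, and then N_2* = 284 - 1.1·24.1 = 257.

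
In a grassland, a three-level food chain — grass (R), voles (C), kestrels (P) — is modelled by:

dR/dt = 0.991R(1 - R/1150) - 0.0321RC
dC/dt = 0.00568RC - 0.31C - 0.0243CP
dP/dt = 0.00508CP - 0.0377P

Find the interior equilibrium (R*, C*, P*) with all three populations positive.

From dP/dt = 0: 0.00508C* = 0.0377, so C* = 7.42.
From dR/dt = 0: 0.991(1 - R*/1150) = 0.0321·7.42, giving R* = 1150·(1 - 0.24) = 874.
From dC/dt = 0: 0.00568·874 - 0.31 = 0.0243P*, so P* = 4.65/0.0243 = 191.

R* ≈ 874, C* ≈ 7.42, P* ≈ 191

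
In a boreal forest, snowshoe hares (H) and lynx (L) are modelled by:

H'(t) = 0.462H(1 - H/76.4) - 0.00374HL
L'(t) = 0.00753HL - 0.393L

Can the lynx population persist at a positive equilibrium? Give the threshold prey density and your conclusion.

Threshold H = 52.2; K > 52.2, so yes, the predator persists.

The predator equation gives dL/dt > 0 only when H > 0.393/0.00753 = 52.2.
Without the predator, H → K = 76.4. Since 76.4 > 52.2, the predator can invade and persist.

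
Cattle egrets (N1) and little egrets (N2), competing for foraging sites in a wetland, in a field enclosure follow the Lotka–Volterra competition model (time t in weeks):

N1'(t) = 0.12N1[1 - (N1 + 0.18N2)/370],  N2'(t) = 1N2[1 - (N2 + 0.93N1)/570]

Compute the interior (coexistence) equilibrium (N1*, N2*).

Setting both brackets to zero gives the nullclines N1 + 0.18N2 = 370 and 0.93N1 + N2 = 570.
Substituting N2 = 570 - 0.93N1 into the first: N1(1 - 0.18·0.93) = 370 - 0.18·570.
So N1* = 267/0.833 = 321, and then N2* = 570 - 0.93·321 = 271.

N1* ≈ 321, N2* ≈ 271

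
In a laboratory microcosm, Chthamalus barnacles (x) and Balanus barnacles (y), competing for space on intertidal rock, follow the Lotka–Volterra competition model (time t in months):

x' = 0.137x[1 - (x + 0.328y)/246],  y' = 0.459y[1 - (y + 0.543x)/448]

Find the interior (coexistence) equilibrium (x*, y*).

x* ≈ 121, y* ≈ 383

Setting both brackets to zero gives the nullclines x + 0.328y = 246 and 0.543x + y = 448.
Substituting y = 448 - 0.543x into the first: x(1 - 0.328·0.543) = 246 - 0.328·448.
So x* = 99.1/0.822 = 121, and then y* = 448 - 0.543·121 = 383.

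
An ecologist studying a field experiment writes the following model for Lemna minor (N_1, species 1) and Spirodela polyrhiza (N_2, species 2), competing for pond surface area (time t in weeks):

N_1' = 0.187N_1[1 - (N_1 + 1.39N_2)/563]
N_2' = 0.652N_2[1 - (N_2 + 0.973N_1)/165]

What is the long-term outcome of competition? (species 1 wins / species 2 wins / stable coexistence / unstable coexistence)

species 1 excludes species 2

Compare the nullcline intercepts: K1/α12 = 563/1.39 = 405 > K2 = 165; K2/α21 = 165/0.973 = 170 < K1 = 563.
Since the inequalities point opposite ways, species 1 can invade but species 2 cannot.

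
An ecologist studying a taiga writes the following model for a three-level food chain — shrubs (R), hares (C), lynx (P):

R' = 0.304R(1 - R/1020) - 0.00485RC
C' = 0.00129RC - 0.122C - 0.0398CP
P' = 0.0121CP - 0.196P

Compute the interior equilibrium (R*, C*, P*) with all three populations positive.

From dP/dt = 0: 0.0121C* = 0.196, so C* = 16.2.
From dR/dt = 0: 0.304(1 - R*/1020) = 0.00485·16.2, giving R* = 1020·(1 - 0.258) = 756.
From dC/dt = 0: 0.00129·756 - 0.122 = 0.0398P*, so P* = 0.854/0.0398 = 21.5.

R* ≈ 756, C* ≈ 16.2, P* ≈ 21.5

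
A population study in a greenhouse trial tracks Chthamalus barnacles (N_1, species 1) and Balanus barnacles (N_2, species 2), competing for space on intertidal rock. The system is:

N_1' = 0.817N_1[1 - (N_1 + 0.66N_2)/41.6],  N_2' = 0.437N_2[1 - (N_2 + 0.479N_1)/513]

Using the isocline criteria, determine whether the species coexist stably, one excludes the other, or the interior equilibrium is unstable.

species 2 excludes species 1

Compare the nullcline intercepts: K1/α12 = 41.6/0.66 = 63 < K2 = 513; K2/α21 = 513/0.479 = 1070 > K1 = 41.6.
Since the inequalities point opposite ways, species 2 can invade but species 1 cannot.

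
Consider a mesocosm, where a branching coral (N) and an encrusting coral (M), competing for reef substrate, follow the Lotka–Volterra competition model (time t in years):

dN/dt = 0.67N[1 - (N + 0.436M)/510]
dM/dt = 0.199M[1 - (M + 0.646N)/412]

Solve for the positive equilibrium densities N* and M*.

Setting both brackets to zero gives the nullclines N + 0.436M = 510 and 0.646N + M = 412.
Substituting M = 412 - 0.646N into the first: N(1 - 0.436·0.646) = 510 - 0.436·412.
So N* = 330/0.718 = 460, and then M* = 412 - 0.646·460 = 115.

N* ≈ 460, M* ≈ 115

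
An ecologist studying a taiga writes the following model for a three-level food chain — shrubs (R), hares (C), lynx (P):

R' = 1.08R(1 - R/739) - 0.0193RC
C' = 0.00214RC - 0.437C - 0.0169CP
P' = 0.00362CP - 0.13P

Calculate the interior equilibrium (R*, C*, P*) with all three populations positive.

From dP/dt = 0: 0.00362C* = 0.13, so C* = 35.9.
From dR/dt = 0: 1.08(1 - R*/739) = 0.0193·35.9, giving R* = 739·(1 - 0.642) = 265.
From dC/dt = 0: 0.00214·265 - 0.437 = 0.0169P*, so P* = 0.13/0.0169 = 7.67.

R* ≈ 265, C* ≈ 35.9, P* ≈ 7.67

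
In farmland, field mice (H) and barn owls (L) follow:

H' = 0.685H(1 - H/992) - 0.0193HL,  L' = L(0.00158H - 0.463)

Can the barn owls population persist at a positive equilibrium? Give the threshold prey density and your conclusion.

Threshold H = 293; K > 293, so yes, the predator persists.

The predator equation gives dL/dt > 0 only when H > 0.463/0.00158 = 293.
Without the predator, H → K = 992. Since 992 > 293, the predator can invade and persist.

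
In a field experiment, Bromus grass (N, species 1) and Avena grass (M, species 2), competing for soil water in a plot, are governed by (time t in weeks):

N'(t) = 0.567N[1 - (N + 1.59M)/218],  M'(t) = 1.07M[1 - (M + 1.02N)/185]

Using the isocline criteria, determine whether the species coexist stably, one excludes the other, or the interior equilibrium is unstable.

Compare the nullcline intercepts: K1/α12 = 218/1.59 = 137 < K2 = 185; K2/α21 = 185/1.02 = 181 < K1 = 218.
Since both are reversed, neither can invade when rare; the interior point is a saddle.

unstable coexistence (outcome depends on initial conditions)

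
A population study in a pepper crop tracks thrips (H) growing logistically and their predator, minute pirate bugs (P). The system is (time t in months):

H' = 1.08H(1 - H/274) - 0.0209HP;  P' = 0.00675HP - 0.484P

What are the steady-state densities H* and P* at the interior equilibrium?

From dP/dt = 0 with P > 0: 0.00675H* = 0.484, so H* = 71.7.
Substitute into dH/dt = 0: 1.08(1 - 71.7/274) = 0.0209P*.
The bracket is 0.738, giving P* = 0.797/0.0209 = 38.2.

H* ≈ 71.7, P* ≈ 38.2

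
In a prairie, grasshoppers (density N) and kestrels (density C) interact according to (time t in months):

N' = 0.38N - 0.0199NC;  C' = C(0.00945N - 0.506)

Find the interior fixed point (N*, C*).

N* ≈ 53.5, C* ≈ 19.1

Set dC/dt = 0 with C > 0: 0.00945N - 0.506 = 0, so N* = 0.506/0.00945 = 53.5.
Set dN/dt = 0 with N > 0: 0.38 - 0.0199C = 0, so C* = 0.38/0.0199 = 19.1.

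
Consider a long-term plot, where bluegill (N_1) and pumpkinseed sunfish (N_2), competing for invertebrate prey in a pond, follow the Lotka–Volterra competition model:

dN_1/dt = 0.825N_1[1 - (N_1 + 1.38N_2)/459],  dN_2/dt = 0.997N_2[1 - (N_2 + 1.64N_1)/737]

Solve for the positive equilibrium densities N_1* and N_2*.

N_1* ≈ 442, N_2* ≈ 12.5

Setting both brackets to zero gives the nullclines N_1 + 1.38N_2 = 459 and 1.64N_1 + N_2 = 737.
Substituting N_2 = 737 - 1.64N_1 into the first: N_1(1 - 1.38·1.64) = 459 - 1.38·737.
So N_1* = -558/-1.26 = 442, and then N_2* = 737 - 1.64·442 = 12.5.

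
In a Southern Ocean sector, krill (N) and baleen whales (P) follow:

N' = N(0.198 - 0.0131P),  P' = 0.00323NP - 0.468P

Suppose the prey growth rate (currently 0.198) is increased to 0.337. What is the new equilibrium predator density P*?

At the interior fixed point, setting dN/dt = 0 with N > 0 fixes P* = (prey growth rate)/(NP coefficient) — independent of the other coefficients.
With the change, P* = 0.337/0.0131 = 25.7; it rises from 15.1.

P* ≈ 25.7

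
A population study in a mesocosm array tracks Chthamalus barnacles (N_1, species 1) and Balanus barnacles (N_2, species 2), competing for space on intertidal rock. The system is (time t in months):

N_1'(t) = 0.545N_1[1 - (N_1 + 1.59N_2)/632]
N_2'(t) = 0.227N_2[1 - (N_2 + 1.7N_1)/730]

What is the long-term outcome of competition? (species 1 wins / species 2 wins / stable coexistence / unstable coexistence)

Compare the nullcline intercepts: K1/α12 = 632/1.59 = 397 < K2 = 730; K2/α21 = 730/1.7 = 429 < K1 = 632.
Since both are reversed, neither can invade when rare; the interior point is a saddle.

unstable coexistence (outcome depends on initial conditions)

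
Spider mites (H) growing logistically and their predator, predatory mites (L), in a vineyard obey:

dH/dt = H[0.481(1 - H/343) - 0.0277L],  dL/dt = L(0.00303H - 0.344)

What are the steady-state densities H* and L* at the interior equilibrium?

From dL/dt = 0 with L > 0: 0.00303H* = 0.344, so H* = 114.
Substitute into dH/dt = 0: 0.481(1 - 114/343) = 0.0277L*.
The bracket is 0.669, giving L* = 0.322/0.0277 = 11.6.

H* ≈ 114, L* ≈ 11.6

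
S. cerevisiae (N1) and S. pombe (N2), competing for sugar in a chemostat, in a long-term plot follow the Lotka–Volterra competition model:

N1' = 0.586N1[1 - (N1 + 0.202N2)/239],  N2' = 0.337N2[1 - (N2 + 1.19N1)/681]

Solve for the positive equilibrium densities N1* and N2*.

N1* ≈ 134, N2* ≈ 522

Setting both brackets to zero gives the nullclines N1 + 0.202N2 = 239 and 1.19N1 + N2 = 681.
Substituting N2 = 681 - 1.19N1 into the first: N1(1 - 0.202·1.19) = 239 - 0.202·681.
So N1* = 101/0.76 = 134, and then N2* = 681 - 1.19·134 = 522.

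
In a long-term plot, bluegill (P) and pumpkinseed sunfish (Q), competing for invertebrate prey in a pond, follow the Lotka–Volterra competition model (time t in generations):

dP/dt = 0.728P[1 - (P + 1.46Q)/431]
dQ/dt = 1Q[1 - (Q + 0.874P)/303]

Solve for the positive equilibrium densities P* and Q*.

P* ≈ 41.2, Q* ≈ 267

Setting both brackets to zero gives the nullclines P + 1.46Q = 431 and 0.874P + Q = 303.
Substituting Q = 303 - 0.874P into the first: P(1 - 1.46·0.874) = 431 - 1.46·303.
So P* = -11.4/-0.276 = 41.2, and then Q* = 303 - 0.874·41.2 = 267.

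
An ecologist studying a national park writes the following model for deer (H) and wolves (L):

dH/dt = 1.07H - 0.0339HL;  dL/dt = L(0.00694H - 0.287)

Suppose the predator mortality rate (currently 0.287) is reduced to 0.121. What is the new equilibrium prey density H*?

H* ≈ 17.4

At the interior fixed point, setting dL/dt = 0 with L > 0 fixes H* = (predator death rate)/(HL coefficient) — independent of the other coefficients.
With the change, H* = 0.121/0.00694 = 17.4; it falls from 41.4.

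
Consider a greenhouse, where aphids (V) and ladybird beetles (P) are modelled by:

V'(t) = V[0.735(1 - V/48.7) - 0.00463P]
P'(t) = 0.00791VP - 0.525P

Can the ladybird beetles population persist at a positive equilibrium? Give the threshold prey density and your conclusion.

Threshold V = 66.4; K < 66.4, so no, the predator goes extinct.

The predator equation gives dP/dt > 0 only when V > 0.525/0.00791 = 66.4.
Without the predator, V → K = 48.7. Since 48.7 < 66.4, the predator cannot invade.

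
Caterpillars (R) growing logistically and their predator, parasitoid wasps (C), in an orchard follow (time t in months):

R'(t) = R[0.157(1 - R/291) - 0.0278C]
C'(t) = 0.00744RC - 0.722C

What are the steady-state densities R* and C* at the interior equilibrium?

From dC/dt = 0 with C > 0: 0.00744R* = 0.722, so R* = 97.
Substitute into dR/dt = 0: 0.157(1 - 97/291) = 0.0278C*.
The bracket is 0.667, giving C* = 0.105/0.0278 = 3.76.

R* ≈ 97, C* ≈ 3.76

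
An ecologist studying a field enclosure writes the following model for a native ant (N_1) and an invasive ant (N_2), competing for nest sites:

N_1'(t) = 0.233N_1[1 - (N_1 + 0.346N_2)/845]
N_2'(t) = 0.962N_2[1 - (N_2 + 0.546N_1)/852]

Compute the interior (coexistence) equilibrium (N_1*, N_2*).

N_1* ≈ 678, N_2* ≈ 482

Setting both brackets to zero gives the nullclines N_1 + 0.346N_2 = 845 and 0.546N_1 + N_2 = 852.
Substituting N_2 = 852 - 0.546N_1 into the first: N_1(1 - 0.346·0.546) = 845 - 0.346·852.
So N_1* = 550/0.811 = 678, and then N_2* = 852 - 0.546·678 = 482.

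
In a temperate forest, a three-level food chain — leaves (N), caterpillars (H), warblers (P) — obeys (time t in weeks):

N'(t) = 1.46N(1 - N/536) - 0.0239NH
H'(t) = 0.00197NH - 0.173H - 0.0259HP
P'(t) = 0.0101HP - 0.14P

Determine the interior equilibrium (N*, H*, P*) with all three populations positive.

N* ≈ 414, H* ≈ 13.9, P* ≈ 24.8

From dP/dt = 0: 0.0101H* = 0.14, so H* = 13.9.
From dN/dt = 0: 1.46(1 - N*/536) = 0.0239·13.9, giving N* = 536·(1 - 0.227) = 414.
From dH/dt = 0: 0.00197·414 - 0.173 = 0.0259P*, so P* = 0.643/0.0259 = 24.8.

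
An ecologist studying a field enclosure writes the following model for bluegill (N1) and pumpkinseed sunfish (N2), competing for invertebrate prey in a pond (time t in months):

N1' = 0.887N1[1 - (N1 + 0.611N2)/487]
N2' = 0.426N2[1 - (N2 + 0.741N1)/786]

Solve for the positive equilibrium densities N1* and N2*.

Setting both brackets to zero gives the nullclines N1 + 0.611N2 = 487 and 0.741N1 + N2 = 786.
Substituting N2 = 786 - 0.741N1 into the first: N1(1 - 0.611·0.741) = 487 - 0.611·786.
So N1* = 6.75/0.547 = 12.3, and then N2* = 786 - 0.741·12.3 = 777.

N1* ≈ 12.3, N2* ≈ 777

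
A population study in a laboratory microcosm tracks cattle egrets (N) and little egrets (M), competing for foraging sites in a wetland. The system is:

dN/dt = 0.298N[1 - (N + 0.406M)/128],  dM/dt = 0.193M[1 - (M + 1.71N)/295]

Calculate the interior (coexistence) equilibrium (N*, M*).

Setting both brackets to zero gives the nullclines N + 0.406M = 128 and 1.71N + M = 295.
Substituting M = 295 - 1.71N into the first: N(1 - 0.406·1.71) = 128 - 0.406·295.
So N* = 8.23/0.306 = 26.9, and then M* = 295 - 1.71·26.9 = 249.

N* ≈ 26.9, M* ≈ 249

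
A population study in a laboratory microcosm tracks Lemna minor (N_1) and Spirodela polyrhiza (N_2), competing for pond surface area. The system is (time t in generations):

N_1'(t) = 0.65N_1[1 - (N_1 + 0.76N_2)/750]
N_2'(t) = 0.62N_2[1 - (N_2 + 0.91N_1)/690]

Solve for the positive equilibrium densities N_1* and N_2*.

Setting both brackets to zero gives the nullclines N_1 + 0.76N_2 = 750 and 0.91N_1 + N_2 = 690.
Substituting N_2 = 690 - 0.91N_1 into the first: N_1(1 - 0.76·0.91) = 750 - 0.76·690.
So N_1* = 226/0.308 = 732, and then N_2* = 690 - 0.91·732 = 24.3.

N_1* ≈ 732, N_2* ≈ 24.3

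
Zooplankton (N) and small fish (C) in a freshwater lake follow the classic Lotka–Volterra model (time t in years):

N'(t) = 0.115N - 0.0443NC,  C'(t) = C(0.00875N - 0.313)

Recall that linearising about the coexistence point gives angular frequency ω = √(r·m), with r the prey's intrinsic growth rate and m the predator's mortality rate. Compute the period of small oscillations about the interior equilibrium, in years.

Here r = 0.115 and m = 0.313, so r·m = 0.036.
ω = √0.036 = 0.19 per year, hence T = 2π/ω ≈ 33.1 years.

T ≈ 33.1 years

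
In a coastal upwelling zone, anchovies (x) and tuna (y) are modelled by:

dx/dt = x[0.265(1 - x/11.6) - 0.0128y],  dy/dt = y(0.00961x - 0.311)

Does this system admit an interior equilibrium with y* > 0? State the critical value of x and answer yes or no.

The predator equation gives dy/dt > 0 only when x > 0.311/0.00961 = 32.4.
Without the predator, x → K = 11.6. Since 11.6 < 32.4, the predator cannot invade.

Threshold x = 32.4; K < 32.4, so no, the predator goes extinct.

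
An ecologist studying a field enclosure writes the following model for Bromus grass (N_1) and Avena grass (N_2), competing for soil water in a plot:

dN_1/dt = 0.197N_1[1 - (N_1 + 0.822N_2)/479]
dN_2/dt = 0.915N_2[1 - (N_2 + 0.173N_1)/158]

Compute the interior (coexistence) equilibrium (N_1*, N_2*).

Setting both brackets to zero gives the nullclines N_1 + 0.822N_2 = 479 and 0.173N_1 + N_2 = 158.
Substituting N_2 = 158 - 0.173N_1 into the first: N_1(1 - 0.822·0.173) = 479 - 0.822·158.
So N_1* = 349/0.858 = 407, and then N_2* = 158 - 0.173·407 = 87.6.

N_1* ≈ 407, N_2* ≈ 87.6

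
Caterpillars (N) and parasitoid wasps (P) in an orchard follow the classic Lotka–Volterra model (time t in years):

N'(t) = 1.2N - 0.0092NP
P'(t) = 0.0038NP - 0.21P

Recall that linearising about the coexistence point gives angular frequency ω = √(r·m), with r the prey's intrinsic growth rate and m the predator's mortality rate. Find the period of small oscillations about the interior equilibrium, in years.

T ≈ 12.5 years

Here r = 1.2 and m = 0.21, so r·m = 0.252.
ω = √0.252 = 0.502 per year, hence T = 2π/ω ≈ 12.5 years.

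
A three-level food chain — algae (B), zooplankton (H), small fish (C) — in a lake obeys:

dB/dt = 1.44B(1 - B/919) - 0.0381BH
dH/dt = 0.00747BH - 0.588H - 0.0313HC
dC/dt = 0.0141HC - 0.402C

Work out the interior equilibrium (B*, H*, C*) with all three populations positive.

B* ≈ 226, H* ≈ 28.5, C* ≈ 35.1

From dC/dt = 0: 0.0141H* = 0.402, so H* = 28.5.
From dB/dt = 0: 1.44(1 - B*/919) = 0.0381·28.5, giving B* = 919·(1 - 0.754) = 226.
From dH/dt = 0: 0.00747·226 - 0.588 = 0.0313C*, so C* = 1.1/0.0313 = 35.1.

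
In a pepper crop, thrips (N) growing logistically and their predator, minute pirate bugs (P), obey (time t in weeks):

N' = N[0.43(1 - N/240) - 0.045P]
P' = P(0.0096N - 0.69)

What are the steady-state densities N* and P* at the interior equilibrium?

From dP/dt = 0 with P > 0: 0.0096N* = 0.69, so N* = 71.9.
Substitute into dN/dt = 0: 0.43(1 - 71.9/240) = 0.045P*.
The bracket is 0.701, giving P* = 0.301/0.045 = 6.69.

N* ≈ 71.9, P* ≈ 6.69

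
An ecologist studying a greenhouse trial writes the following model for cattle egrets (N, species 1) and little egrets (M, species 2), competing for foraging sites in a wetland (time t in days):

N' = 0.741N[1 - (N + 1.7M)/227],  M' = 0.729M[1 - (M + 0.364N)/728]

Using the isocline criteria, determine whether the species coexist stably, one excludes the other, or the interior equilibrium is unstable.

species 2 excludes species 1

Compare the nullcline intercepts: K1/α12 = 227/1.7 = 134 < K2 = 728; K2/α21 = 728/0.364 = 2000 > K1 = 227.
Since the inequalities point opposite ways, species 2 can invade but species 1 cannot.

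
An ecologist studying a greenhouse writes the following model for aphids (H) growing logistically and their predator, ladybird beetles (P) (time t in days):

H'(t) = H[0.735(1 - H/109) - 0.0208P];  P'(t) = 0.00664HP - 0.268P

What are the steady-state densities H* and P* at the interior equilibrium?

From dP/dt = 0 with P > 0: 0.00664H* = 0.268, so H* = 40.4.
Substitute into dH/dt = 0: 0.735(1 - 40.4/109) = 0.0208P*.
The bracket is 0.63, giving P* = 0.463/0.0208 = 22.3.

H* ≈ 40.4, P* ≈ 22.3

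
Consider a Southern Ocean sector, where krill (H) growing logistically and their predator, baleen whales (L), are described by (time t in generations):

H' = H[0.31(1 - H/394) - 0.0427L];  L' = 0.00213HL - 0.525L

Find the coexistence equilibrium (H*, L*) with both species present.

From dL/dt = 0 with L > 0: 0.00213H* = 0.525, so H* = 246.
Substitute into dH/dt = 0: 0.31(1 - 246/394) = 0.0427L*.
The bracket is 0.374, giving L* = 0.116/0.0427 = 2.72.

H* ≈ 246, L* ≈ 2.72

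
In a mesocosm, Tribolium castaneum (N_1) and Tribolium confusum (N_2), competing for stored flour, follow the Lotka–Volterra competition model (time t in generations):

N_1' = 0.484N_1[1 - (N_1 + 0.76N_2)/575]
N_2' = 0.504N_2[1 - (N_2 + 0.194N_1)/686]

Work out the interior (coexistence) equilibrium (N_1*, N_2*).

N_1* ≈ 62.9, N_2* ≈ 674

Setting both brackets to zero gives the nullclines N_1 + 0.76N_2 = 575 and 0.194N_1 + N_2 = 686.
Substituting N_2 = 686 - 0.194N_1 into the first: N_1(1 - 0.76·0.194) = 575 - 0.76·686.
So N_1* = 53.6/0.853 = 62.9, and then N_2* = 686 - 0.194·62.9 = 674.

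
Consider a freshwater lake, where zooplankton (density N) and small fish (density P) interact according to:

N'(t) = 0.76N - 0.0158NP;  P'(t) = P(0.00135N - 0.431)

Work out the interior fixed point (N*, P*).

N* ≈ 319, P* ≈ 48.1

Set dP/dt = 0 with P > 0: 0.00135N - 0.431 = 0, so N* = 0.431/0.00135 = 319.
Set dN/dt = 0 with N > 0: 0.76 - 0.0158P = 0, so P* = 0.76/0.0158 = 48.1.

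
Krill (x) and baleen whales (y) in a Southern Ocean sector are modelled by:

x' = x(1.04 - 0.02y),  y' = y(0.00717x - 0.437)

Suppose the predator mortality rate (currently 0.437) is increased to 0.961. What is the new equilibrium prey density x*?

At the interior fixed point, setting dy/dt = 0 with y > 0 fixes x* = (predator death rate)/(xy coefficient) — independent of the other coefficients.
With the change, x* = 0.961/0.00717 = 134; it rises from 60.9.

x* ≈ 134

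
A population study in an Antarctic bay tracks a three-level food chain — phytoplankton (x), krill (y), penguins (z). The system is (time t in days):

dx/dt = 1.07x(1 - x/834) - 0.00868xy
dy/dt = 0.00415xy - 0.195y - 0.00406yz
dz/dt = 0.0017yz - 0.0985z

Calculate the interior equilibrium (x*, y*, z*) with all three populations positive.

x* ≈ 442, y* ≈ 57.9, z* ≈ 404

From dz/dt = 0: 0.0017y* = 0.0985, so y* = 57.9.
From dx/dt = 0: 1.07(1 - x*/834) = 0.00868·57.9, giving x* = 834·(1 - 0.47) = 442.
From dy/dt = 0: 0.00415·442 - 0.195 = 0.00406z*, so z* = 1.64/0.00406 = 404.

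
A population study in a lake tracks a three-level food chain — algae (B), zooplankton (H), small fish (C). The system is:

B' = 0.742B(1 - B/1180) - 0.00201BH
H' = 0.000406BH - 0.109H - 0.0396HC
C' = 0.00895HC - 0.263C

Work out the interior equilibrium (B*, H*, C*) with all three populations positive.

From dC/dt = 0: 0.00895H* = 0.263, so H* = 29.4.
From dB/dt = 0: 0.742(1 - B*/1180) = 0.00201·29.4, giving B* = 1180·(1 - 0.0796) = 1090.
From dH/dt = 0: 0.000406·1090 - 0.109 = 0.0396C*, so C* = 0.332/0.0396 = 8.38.

B* ≈ 1090, H* ≈ 29.4, C* ≈ 8.38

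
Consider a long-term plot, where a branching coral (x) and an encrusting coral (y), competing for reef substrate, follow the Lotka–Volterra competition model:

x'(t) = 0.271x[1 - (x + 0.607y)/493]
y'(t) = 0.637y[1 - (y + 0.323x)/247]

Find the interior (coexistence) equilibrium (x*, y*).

Setting both brackets to zero gives the nullclines x + 0.607y = 493 and 0.323x + y = 247.
Substituting y = 247 - 0.323x into the first: x(1 - 0.607·0.323) = 493 - 0.607·247.
So x* = 343/0.804 = 427, and then y* = 247 - 0.323·427 = 109.

x* ≈ 427, y* ≈ 109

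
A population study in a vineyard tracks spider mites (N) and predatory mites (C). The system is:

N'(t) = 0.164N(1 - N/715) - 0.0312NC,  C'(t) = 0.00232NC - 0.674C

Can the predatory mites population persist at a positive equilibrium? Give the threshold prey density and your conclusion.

Threshold N = 291; K > 291, so yes, the predator persists.

The predator equation gives dC/dt > 0 only when N > 0.674/0.00232 = 291.
Without the predator, N → K = 715. Since 715 > 291, the predator can invade and persist.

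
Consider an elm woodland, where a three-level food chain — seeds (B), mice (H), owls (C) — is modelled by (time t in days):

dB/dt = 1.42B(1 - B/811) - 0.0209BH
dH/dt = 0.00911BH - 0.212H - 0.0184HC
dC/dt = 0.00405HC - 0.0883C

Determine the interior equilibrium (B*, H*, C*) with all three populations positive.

From dC/dt = 0: 0.00405H* = 0.0883, so H* = 21.8.
From dB/dt = 0: 1.42(1 - B*/811) = 0.0209·21.8, giving B* = 811·(1 - 0.321) = 551.
From dH/dt = 0: 0.00911·551 - 0.212 = 0.0184C*, so C* = 4.81/0.0184 = 261.

B* ≈ 551, H* ≈ 21.8, C* ≈ 261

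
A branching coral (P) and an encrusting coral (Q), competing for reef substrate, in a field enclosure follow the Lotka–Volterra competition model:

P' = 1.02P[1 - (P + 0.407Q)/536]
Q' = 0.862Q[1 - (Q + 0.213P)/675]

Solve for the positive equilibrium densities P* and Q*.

P* ≈ 286, Q* ≈ 614

Setting both brackets to zero gives the nullclines P + 0.407Q = 536 and 0.213P + Q = 675.
Substituting Q = 675 - 0.213P into the first: P(1 - 0.407·0.213) = 536 - 0.407·675.
So P* = 261/0.913 = 286, and then Q* = 675 - 0.213·286 = 614.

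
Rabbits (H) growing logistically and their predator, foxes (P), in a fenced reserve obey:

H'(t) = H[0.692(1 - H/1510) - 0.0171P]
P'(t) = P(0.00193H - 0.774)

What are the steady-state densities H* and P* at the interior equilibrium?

H* ≈ 401, P* ≈ 29.7

From dP/dt = 0 with P > 0: 0.00193H* = 0.774, so H* = 401.
Substitute into dH/dt = 0: 0.692(1 - 401/1510) = 0.0171P*.
The bracket is 0.734, giving P* = 0.508/0.0171 = 29.7.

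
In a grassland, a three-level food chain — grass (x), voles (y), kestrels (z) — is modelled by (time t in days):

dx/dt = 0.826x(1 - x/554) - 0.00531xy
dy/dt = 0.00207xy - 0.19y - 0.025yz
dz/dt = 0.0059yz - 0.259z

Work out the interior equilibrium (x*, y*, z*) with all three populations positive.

From dz/dt = 0: 0.0059y* = 0.259, so y* = 43.9.
From dx/dt = 0: 0.826(1 - x*/554) = 0.00531·43.9, giving x* = 554·(1 - 0.282) = 398.
From dy/dt = 0: 0.00207·398 - 0.19 = 0.025z*, so z* = 0.633/0.025 = 25.3.

x* ≈ 398, y* ≈ 43.9, z* ≈ 25.3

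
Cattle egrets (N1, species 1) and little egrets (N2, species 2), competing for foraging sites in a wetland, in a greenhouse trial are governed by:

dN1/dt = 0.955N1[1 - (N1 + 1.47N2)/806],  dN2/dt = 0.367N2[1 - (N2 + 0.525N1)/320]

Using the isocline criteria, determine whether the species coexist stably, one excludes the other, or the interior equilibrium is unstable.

species 1 excludes species 2

Compare the nullcline intercepts: K1/α12 = 806/1.47 = 548 > K2 = 320; K2/α21 = 320/0.525 = 610 < K1 = 806.
Since the inequalities point opposite ways, species 1 can invade but species 2 cannot.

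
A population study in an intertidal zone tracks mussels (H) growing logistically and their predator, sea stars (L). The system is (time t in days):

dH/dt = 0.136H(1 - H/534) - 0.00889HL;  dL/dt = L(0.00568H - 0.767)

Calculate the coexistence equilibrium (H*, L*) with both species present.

From dL/dt = 0 with L > 0: 0.00568H* = 0.767, so H* = 135.
Substitute into dH/dt = 0: 0.136(1 - 135/534) = 0.00889L*.
The bracket is 0.747, giving L* = 0.102/0.00889 = 11.4.

H* ≈ 135, L* ≈ 11.4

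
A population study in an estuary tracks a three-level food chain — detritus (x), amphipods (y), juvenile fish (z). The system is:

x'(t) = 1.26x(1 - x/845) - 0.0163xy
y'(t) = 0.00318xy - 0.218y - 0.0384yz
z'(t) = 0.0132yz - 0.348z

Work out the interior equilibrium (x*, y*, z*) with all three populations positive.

x* ≈ 557, y* ≈ 26.4, z* ≈ 40.4

From dz/dt = 0: 0.0132y* = 0.348, so y* = 26.4.
From dx/dt = 0: 1.26(1 - x*/845) = 0.0163·26.4, giving x* = 845·(1 - 0.341) = 557.
From dy/dt = 0: 0.00318·557 - 0.218 = 0.0384z*, so z* = 1.55/0.0384 = 40.4.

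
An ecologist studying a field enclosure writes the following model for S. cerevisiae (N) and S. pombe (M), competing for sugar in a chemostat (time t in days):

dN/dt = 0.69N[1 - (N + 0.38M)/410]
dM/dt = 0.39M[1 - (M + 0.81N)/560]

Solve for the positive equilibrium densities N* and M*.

Setting both brackets to zero gives the nullclines N + 0.38M = 410 and 0.81N + M = 560.
Substituting M = 560 - 0.81N into the first: N(1 - 0.38·0.81) = 410 - 0.38·560.
So N* = 197/0.692 = 285, and then M* = 560 - 0.81·285 = 329.

N* ≈ 285, M* ≈ 329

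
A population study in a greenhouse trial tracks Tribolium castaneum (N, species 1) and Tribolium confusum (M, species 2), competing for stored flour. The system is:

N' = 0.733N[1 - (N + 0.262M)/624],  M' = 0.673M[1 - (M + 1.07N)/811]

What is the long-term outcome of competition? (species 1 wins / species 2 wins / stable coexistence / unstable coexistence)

stable coexistence

Compare the nullcline intercepts: K1/α12 = 624/0.262 = 2380 > K2 = 811; K2/α21 = 811/1.07 = 758 > K1 = 624.
Since both inequalities hold, each species can invade when rare, so the interior equilibrium is stable.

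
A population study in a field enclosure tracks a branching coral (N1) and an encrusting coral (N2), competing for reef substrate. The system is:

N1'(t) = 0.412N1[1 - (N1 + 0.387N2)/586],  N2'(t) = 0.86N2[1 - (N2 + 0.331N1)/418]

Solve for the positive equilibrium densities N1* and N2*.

Setting both brackets to zero gives the nullclines N1 + 0.387N2 = 586 and 0.331N1 + N2 = 418.
Substituting N2 = 418 - 0.331N1 into the first: N1(1 - 0.387·0.331) = 586 - 0.387·418.
So N1* = 424/0.872 = 487, and then N2* = 418 - 0.331·487 = 257.

N1* ≈ 487, N2* ≈ 257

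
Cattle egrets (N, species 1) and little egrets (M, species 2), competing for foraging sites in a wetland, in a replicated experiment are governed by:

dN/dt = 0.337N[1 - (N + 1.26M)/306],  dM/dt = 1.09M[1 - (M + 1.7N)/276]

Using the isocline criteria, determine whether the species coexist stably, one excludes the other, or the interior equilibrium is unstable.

unstable coexistence (outcome depends on initial conditions)

Compare the nullcline intercepts: K1/α12 = 306/1.26 = 243 < K2 = 276; K2/α21 = 276/1.7 = 162 < K1 = 306.
Since both are reversed, neither can invade when rare; the interior point is a saddle.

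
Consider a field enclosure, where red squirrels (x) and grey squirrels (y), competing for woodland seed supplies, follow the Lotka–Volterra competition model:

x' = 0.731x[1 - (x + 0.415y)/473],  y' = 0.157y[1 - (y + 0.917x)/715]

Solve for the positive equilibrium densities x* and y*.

x* ≈ 285, y* ≈ 454

Setting both brackets to zero gives the nullclines x + 0.415y = 473 and 0.917x + y = 715.
Substituting y = 715 - 0.917x into the first: x(1 - 0.415·0.917) = 473 - 0.415·715.
So x* = 176/0.619 = 285, and then y* = 715 - 0.917·285 = 454.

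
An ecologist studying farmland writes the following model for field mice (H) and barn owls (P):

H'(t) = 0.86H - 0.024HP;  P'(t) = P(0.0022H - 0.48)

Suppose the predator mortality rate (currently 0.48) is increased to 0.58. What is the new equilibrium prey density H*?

At the interior fixed point, setting dP/dt = 0 with P > 0 fixes H* = (predator death rate)/(HP coefficient) — independent of the other coefficients.
With the change, H* = 0.58/0.0022 = 264; it rises from 218.

H* ≈ 264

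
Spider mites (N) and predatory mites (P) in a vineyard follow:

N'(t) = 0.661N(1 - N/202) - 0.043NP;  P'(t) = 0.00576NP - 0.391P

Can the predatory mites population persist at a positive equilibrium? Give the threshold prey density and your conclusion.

Threshold N = 67.9; K > 67.9, so yes, the predator persists.

The predator equation gives dP/dt > 0 only when N > 0.391/0.00576 = 67.9.
Without the predator, N → K = 202. Since 202 > 67.9, the predator can invade and persist.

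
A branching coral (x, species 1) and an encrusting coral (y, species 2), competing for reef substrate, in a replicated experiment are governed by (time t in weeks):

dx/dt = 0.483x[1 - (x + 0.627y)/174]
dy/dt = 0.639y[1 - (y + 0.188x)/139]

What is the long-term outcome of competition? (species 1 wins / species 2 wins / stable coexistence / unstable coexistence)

Compare the nullcline intercepts: K1/α12 = 174/0.627 = 278 > K2 = 139; K2/α21 = 139/0.188 = 739 > K1 = 174.
Since both inequalities hold, each species can invade when rare, so the interior equilibrium is stable.

stable coexistence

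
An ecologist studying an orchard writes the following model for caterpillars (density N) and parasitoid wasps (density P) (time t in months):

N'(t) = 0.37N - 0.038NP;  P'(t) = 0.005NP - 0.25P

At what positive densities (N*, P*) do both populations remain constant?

Set dP/dt = 0 with P > 0: 0.005N - 0.25 = 0, so N* = 0.25/0.005 = 50.
Set dN/dt = 0 with N > 0: 0.37 - 0.038P = 0, so P* = 0.37/0.038 = 9.74.

N* ≈ 50, P* ≈ 9.74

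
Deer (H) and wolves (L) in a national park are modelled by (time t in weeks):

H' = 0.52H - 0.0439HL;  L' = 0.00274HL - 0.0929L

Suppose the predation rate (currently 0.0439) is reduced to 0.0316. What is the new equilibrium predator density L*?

L* ≈ 16.5

At the interior fixed point, setting dH/dt = 0 with H > 0 fixes L* = (prey growth rate)/(HL coefficient) — independent of the other coefficients.
With the change, L* = 0.52/0.0316 = 16.5; it rises from 11.8.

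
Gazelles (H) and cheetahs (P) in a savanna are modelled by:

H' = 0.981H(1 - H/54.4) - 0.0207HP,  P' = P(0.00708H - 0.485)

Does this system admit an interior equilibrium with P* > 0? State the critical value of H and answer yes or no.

Threshold H = 68.5; K < 68.5, so no, the predator goes extinct.

The predator equation gives dP/dt > 0 only when H > 0.485/0.00708 = 68.5.
Without the predator, H → K = 54.4. Since 54.4 < 68.5, the predator cannot invade.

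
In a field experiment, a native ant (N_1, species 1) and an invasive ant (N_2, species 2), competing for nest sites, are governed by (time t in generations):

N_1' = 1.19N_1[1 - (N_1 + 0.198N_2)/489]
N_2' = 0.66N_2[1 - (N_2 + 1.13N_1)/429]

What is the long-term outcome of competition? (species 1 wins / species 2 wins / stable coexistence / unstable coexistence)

species 1 excludes species 2

Compare the nullcline intercepts: K1/α12 = 489/0.198 = 2470 > K2 = 429; K2/α21 = 429/1.13 = 380 < K1 = 489.
Since the inequalities point opposite ways, species 1 can invade but species 2 cannot.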